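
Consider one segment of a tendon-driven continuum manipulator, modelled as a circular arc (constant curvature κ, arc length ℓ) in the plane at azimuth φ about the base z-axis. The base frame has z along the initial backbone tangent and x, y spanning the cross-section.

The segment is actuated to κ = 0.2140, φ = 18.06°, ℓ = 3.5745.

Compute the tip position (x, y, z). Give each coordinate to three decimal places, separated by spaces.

1.238 0.404 3.236

θ = κ·ℓ = 0.2140 × 3.5745 = 0.76494 rad
ρ = (1 − cos θ)/κ = (1 − 0.72142)/0.2140 = 1.30177
z = sin θ / κ = 0.69250/0.2140 = 3.23596
x = ρ cos φ = 1.30177 × cos(18.06°) = 1.23763
y = ρ sin φ = 1.30177 × sin(18.06°) = 0.40356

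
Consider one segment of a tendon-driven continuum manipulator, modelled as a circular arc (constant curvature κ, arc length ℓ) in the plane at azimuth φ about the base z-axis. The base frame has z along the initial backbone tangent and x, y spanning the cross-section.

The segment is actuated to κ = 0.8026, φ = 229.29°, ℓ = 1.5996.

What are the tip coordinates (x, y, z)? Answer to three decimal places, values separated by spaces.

θ = κ·ℓ = 0.8026 × 1.5996 = 1.28384 rad
ρ = (1 − cos θ)/κ = (1 − 0.28304)/0.8026 = 0.89330
z = sin θ / κ = 0.95911/0.8026 = 1.19500
x = ρ cos φ = 0.89330 × cos(229.29°) = -0.58264
y = ρ sin φ = 0.89330 × sin(229.29°) = -0.67714

-0.583 -0.677 1.195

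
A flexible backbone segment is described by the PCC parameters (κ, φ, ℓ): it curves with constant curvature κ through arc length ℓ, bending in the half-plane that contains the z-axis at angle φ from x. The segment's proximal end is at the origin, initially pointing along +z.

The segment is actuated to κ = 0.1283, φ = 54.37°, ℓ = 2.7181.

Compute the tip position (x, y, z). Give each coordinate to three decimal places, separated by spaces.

θ = κ·ℓ = 0.1283 × 2.7181 = 0.34873 rad
ρ = (1 − cos θ)/κ = (1 − 0.93981)/0.1283 = 0.46916
z = sin θ / κ = 0.34171/0.1283 = 2.66334
x = ρ cos φ = 0.46916 × cos(54.37°) = 0.27331
y = ρ sin φ = 0.46916 × sin(54.37°) = 0.38133

0.273 0.381 2.663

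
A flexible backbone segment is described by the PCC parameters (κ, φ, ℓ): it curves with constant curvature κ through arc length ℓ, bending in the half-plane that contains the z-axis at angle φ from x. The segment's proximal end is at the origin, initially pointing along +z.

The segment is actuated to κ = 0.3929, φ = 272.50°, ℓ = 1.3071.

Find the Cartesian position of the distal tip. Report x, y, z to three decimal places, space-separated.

0.014 -0.328 1.250

θ = κ·ℓ = 0.3929 × 1.3071 = 0.51356 rad
ρ = (1 − cos θ)/κ = (1 − 0.87100)/0.3929 = 0.32832
z = sin θ / κ = 0.49128/0.3929 = 1.25040
x = ρ cos φ = 0.32832 × cos(272.50°) = 0.01432
y = ρ sin φ = 0.32832 × sin(272.50°) = -0.32801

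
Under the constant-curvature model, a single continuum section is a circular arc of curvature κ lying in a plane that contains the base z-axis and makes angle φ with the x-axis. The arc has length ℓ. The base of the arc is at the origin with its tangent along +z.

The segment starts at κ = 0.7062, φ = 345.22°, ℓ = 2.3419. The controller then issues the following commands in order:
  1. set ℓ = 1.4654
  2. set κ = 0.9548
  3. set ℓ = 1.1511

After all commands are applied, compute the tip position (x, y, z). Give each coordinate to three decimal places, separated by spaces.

0.552 -0.146 0.933

initial: κ=0.7062, φ=345.22°, ℓ=2.3419
cmd 1: set ℓ=1.4654 → (κ,φ,ℓ)=(0.7062,345.22°,1.4654) → tip=(0.6700,-0.1768,1.2175)
cmd 2: set κ=0.9548 → (κ,φ,ℓ)=(0.9548,345.22°,1.4654) → tip=(0.8397,-0.2216,1.0320)
cmd 3: set ℓ=1.1511 → (κ,φ,ℓ)=(0.9548,345.22°,1.1511) → tip=(0.5525,-0.1458,0.9330)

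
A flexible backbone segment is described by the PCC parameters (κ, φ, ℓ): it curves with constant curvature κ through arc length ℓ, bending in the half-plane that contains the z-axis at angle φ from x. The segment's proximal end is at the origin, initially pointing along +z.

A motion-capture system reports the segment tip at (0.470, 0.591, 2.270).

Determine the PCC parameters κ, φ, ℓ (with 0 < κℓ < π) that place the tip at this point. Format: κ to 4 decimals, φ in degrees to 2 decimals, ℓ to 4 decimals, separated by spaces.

0.2639 51.51 2.4339

ρ = √(x²+y²) = √(0.470² + 0.591²) = 0.75510
φ = atan2(y, x) mod 360° = atan2(0.591, 0.470) = 51.5061°
|p|² = ρ² + z² = 0.75510² + 2.270² = 5.72308
κ = 2ρ / |p|² = 2×0.75510 / 5.72308 = 0.26388
θ = 2·atan2(ρ, z) = 2·atan2(0.75510, 2.270) = 0.64226 rad
ℓ = θ/κ = 0.64226/0.26388 = 2.43391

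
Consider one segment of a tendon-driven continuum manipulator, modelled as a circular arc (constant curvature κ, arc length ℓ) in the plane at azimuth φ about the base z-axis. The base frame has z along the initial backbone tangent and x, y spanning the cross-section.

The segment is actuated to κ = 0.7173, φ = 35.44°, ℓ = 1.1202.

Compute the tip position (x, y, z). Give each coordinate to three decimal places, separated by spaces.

0.347 0.247 1.003

θ = κ·ℓ = 0.7173 × 1.1202 = 0.80352 rad
ρ = (1 − cos θ)/κ = (1 − 0.69418)/0.7173 = 0.42635
z = sin θ / κ = 0.71980/0.7173 = 1.00349
x = ρ cos φ = 0.42635 × cos(35.44°) = 0.34736
y = ρ sin φ = 0.42635 × sin(35.44°) = 0.24722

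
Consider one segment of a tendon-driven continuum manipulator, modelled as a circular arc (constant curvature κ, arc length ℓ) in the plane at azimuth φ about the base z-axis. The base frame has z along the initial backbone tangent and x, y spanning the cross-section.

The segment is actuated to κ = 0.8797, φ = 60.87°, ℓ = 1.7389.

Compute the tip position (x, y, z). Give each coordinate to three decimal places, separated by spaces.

0.531 0.952 1.136

θ = κ·ℓ = 0.8797 × 1.7389 = 1.52971 rad
ρ = (1 − cos θ)/κ = (1 − 0.04107)/0.8797 = 1.09006
z = sin θ / κ = 0.99916/0.8797 = 1.13579
x = ρ cos φ = 1.09006 × cos(60.87°) = 0.53063
y = ρ sin φ = 1.09006 × sin(60.87°) = 0.95219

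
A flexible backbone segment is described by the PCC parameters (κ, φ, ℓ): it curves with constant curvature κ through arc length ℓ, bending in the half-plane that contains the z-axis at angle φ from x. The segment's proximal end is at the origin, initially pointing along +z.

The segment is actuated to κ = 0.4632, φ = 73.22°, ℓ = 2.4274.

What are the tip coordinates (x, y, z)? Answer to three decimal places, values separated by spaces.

0.354 1.175 1.947

θ = κ·ℓ = 0.4632 × 2.4274 = 1.12437 rad
ρ = (1 − cos θ)/κ = (1 − 0.43174)/0.4632 = 1.22681
z = sin θ / κ = 0.90200/0.4632 = 1.94732
x = ρ cos φ = 1.22681 × cos(73.22°) = 0.35418
y = ρ sin φ = 1.22681 × sin(73.22°) = 1.17457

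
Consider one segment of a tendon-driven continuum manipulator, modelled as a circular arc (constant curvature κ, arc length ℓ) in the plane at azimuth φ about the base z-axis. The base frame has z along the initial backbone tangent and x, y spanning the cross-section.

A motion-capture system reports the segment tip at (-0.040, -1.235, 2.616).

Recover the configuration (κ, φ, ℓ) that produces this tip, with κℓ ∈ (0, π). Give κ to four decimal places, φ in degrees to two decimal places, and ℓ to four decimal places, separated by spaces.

0.2952 268.14 2.9892

ρ = √(x²+y²) = √(-0.040² + -1.235²) = 1.23565
φ = atan2(y, x) mod 360° = atan2(-1.235, -0.040) = 268.1449°
|p|² = ρ² + z² = 1.23565² + 2.616² = 8.37028
κ = 2ρ / |p|² = 2×1.23565 / 8.37028 = 0.29525
θ = 2·atan2(ρ, z) = 2·atan2(1.23565, 2.616) = 0.88256 rad
ℓ = θ/κ = 0.88256/0.29525 = 2.98922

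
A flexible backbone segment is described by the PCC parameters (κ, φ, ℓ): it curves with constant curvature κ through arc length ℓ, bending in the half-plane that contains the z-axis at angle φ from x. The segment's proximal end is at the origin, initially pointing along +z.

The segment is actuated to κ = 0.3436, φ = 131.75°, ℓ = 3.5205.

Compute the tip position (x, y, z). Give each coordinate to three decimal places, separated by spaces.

θ = κ·ℓ = 0.3436 × 3.5205 = 1.20964 rad
ρ = (1 − cos θ)/κ = (1 − 0.35335)/0.3436 = 1.88198
z = sin θ / κ = 0.93549/0.3436 = 2.72261
x = ρ cos φ = 1.88198 × cos(131.75°) = -1.25317
y = ρ sin φ = 1.88198 × sin(131.75°) = 1.40406

-1.253 1.404 2.723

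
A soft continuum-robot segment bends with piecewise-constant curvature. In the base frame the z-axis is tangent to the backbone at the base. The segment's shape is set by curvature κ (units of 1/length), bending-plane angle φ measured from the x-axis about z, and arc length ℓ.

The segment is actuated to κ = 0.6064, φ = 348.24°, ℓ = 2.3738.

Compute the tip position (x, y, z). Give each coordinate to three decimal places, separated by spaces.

1.403 -0.292 1.635

θ = κ·ℓ = 0.6064 × 2.3738 = 1.43947 rad
ρ = (1 − cos θ)/κ = (1 − 0.13095)/0.6064 = 1.43314
z = sin θ / κ = 0.99139/0.6064 = 1.63488
x = ρ cos φ = 1.43314 × cos(348.24°) = 1.40305
y = ρ sin φ = 1.43314 × sin(348.24°) = -0.29209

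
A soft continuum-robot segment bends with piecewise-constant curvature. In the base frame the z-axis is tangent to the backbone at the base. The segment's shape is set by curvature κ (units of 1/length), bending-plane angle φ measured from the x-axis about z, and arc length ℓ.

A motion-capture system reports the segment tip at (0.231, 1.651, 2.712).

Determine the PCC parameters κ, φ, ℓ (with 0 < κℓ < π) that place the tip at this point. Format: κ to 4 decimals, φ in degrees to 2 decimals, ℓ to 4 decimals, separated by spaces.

ρ = √(x²+y²) = √(0.231² + 1.651²) = 1.66708
φ = atan2(y, x) mod 360° = atan2(1.651, 0.231) = 82.0352°
|p|² = ρ² + z² = 1.66708² + 2.712² = 10.13411
κ = 2ρ / |p|² = 2×1.66708 / 10.13411 = 0.32900
θ = 2·atan2(ρ, z) = 2·atan2(1.66708, 2.712) = 1.10232 rad
ℓ = θ/κ = 1.10232/0.32900 = 3.35049

0.3290 82.04 3.3505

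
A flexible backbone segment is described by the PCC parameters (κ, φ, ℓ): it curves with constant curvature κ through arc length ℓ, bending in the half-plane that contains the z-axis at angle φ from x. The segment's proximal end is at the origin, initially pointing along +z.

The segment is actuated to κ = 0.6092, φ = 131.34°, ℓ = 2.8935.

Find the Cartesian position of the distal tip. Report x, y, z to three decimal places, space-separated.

θ = κ·ℓ = 0.6092 × 2.8935 = 1.76272 rad
ρ = (1 − cos θ)/κ = (1 − -0.19075)/0.6092 = 1.95461
z = sin θ / κ = 0.98164/0.6092 = 1.61136
x = ρ cos φ = 1.95461 × cos(131.34°) = -1.29107
y = ρ sin φ = 1.95461 × sin(131.34°) = 1.46753

-1.291 1.468 1.611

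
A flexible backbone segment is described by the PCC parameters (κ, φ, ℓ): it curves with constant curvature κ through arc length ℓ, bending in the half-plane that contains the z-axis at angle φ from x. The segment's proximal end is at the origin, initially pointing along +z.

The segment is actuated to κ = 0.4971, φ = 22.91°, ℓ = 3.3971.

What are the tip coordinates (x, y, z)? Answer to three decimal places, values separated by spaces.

θ = κ·ℓ = 0.4971 × 3.3971 = 1.68870 rad
ρ = (1 − cos θ)/κ = (1 − -0.11763)/0.4971 = 2.24830
z = sin θ / κ = 0.99306/0.4971 = 1.99770
x = ρ cos φ = 2.24830 × cos(22.91°) = 2.07095
y = ρ sin φ = 2.24830 × sin(22.91°) = 0.87523

2.071 0.875 1.998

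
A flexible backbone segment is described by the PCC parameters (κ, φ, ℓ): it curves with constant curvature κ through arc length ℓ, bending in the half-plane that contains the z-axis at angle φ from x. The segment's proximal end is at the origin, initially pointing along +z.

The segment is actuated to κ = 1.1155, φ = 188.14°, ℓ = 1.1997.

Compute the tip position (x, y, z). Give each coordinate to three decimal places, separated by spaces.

θ = κ·ℓ = 1.1155 × 1.1997 = 1.33827 rad
ρ = (1 − cos θ)/κ = (1 − 0.23044)/1.1155 = 0.68988
z = sin θ / κ = 0.97309/1.1155 = 0.87233
x = ρ cos φ = 0.68988 × cos(188.14°) = -0.68293
y = ρ sin φ = 0.68988 × sin(188.14°) = -0.09768

-0.683 -0.098 0.872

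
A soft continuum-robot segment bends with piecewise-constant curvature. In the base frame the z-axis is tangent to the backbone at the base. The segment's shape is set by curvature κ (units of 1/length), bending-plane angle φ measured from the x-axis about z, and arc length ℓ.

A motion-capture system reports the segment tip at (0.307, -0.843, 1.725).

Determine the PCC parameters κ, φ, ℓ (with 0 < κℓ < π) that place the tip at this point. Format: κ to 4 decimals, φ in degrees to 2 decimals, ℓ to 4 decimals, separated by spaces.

0.4746 290.01 2.0209

ρ = √(x²+y²) = √(0.307² + -0.843²) = 0.89716
φ = atan2(y, x) mod 360° = atan2(-0.843, 0.307) = 290.0104°
|p|² = ρ² + z² = 0.89716² + 1.725² = 3.78052
κ = 2ρ / |p|² = 2×0.89716 / 3.78052 = 0.47462
θ = 2·atan2(ρ, z) = 2·atan2(0.89716, 1.725) = 0.95919 rad
ℓ = θ/κ = 0.95919/0.47462 = 2.02094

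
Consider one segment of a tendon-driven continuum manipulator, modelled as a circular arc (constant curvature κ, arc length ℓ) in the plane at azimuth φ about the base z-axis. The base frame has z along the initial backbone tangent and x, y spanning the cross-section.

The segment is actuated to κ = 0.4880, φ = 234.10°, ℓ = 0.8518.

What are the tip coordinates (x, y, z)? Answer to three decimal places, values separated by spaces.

-0.102 -0.141 0.827

θ = κ·ℓ = 0.4880 × 0.8518 = 0.41568 rad
ρ = (1 − cos θ)/κ = (1 − 0.91484)/0.4880 = 0.17450
z = sin θ / κ = 0.40381/0.4880 = 0.82748
x = ρ cos φ = 0.17450 × cos(234.10°) = -0.10232
y = ρ sin φ = 0.17450 × sin(234.10°) = -0.14135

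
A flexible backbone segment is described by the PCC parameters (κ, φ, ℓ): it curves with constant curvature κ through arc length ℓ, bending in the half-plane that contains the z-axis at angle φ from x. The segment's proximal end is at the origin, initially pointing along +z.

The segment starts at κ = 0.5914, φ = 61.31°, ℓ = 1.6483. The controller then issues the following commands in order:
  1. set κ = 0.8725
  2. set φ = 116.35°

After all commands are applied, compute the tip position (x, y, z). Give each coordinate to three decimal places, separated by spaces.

-0.441 0.891 1.136

initial: κ=0.5914, φ=61.31°, ℓ=1.6483
cmd 1: set κ=0.8725 → (κ,φ,ℓ)=(0.8725,61.31°,1.6483) → tip=(0.4774,0.8724,1.1361)
cmd 2: set φ=116.35° → (κ,φ,ℓ)=(0.8725,116.35°,1.6483) → tip=(-0.4414,0.8912,1.1361)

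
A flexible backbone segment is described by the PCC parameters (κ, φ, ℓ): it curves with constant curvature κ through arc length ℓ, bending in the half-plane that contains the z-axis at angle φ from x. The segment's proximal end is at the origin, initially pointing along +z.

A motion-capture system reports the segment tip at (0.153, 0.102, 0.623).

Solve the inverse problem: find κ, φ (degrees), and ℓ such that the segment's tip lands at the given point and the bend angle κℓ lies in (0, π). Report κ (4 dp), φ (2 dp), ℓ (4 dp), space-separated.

ρ = √(x²+y²) = √(0.153² + 0.102²) = 0.18388
φ = atan2(y, x) mod 360° = atan2(0.102, 0.153) = 33.6901°
|p|² = ρ² + z² = 0.18388² + 0.623² = 0.42194
κ = 2ρ / |p|² = 2×0.18388 / 0.42194 = 0.87160
θ = 2·atan2(ρ, z) = 2·atan2(0.18388, 0.623) = 0.57402 rad
ℓ = θ/κ = 0.57402/0.87160 = 0.65858

0.8716 33.69 0.6586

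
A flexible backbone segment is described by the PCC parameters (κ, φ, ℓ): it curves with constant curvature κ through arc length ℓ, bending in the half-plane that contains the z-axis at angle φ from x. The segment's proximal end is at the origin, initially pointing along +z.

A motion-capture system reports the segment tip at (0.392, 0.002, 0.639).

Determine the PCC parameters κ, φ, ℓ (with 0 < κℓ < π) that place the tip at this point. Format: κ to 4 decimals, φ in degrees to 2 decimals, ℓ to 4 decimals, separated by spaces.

ρ = √(x²+y²) = √(0.392² + 0.002²) = 0.39201
φ = atan2(y, x) mod 360° = atan2(0.002, 0.392) = 0.2923°
|p|² = ρ² + z² = 0.39201² + 0.639² = 0.56199
κ = 2ρ / |p|² = 2×0.39201 / 0.56199 = 1.39506
θ = 2·atan2(ρ, z) = 2·atan2(0.39201, 0.639) = 1.10053 rad
ℓ = θ/κ = 1.10053/1.39506 = 0.78887

1.3951 0.29 0.7889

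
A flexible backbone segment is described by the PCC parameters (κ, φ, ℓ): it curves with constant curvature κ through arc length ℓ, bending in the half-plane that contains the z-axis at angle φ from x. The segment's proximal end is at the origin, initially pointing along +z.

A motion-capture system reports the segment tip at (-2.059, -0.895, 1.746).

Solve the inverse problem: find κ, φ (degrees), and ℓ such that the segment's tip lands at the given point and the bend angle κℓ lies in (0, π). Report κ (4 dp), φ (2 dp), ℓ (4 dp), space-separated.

ρ = √(x²+y²) = √(-2.059² + -0.895²) = 2.24511
φ = atan2(y, x) mod 360° = atan2(-0.895, -2.059) = 203.4935°
|p|² = ρ² + z² = 2.24511² + 1.746² = 8.08902
κ = 2ρ / |p|² = 2×2.24511 / 8.08902 = 0.55510
θ = 2·atan2(ρ, z) = 2·atan2(2.24511, 1.746) = 1.81961 rad
ℓ = θ/κ = 1.81961/0.55510 = 3.27799

0.5551 203.49 3.2780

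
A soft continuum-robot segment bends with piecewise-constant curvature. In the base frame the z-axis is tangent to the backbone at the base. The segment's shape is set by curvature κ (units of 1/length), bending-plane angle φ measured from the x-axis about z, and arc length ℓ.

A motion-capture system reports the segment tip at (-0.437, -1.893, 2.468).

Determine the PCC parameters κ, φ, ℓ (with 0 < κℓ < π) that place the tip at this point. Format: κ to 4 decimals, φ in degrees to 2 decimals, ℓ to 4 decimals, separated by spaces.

ρ = √(x²+y²) = √(-0.437² + -1.893²) = 1.94279
φ = atan2(y, x) mod 360° = atan2(-1.893, -0.437) = 257.0010°
|p|² = ρ² + z² = 1.94279² + 2.468² = 9.86544
κ = 2ρ / |p|² = 2×1.94279 / 9.86544 = 0.39386
θ = 2·atan2(ρ, z) = 2·atan2(1.94279, 2.468) = 1.33376 rad
ℓ = θ/κ = 1.33376/0.39386 = 3.38641

0.3939 257.00 3.3864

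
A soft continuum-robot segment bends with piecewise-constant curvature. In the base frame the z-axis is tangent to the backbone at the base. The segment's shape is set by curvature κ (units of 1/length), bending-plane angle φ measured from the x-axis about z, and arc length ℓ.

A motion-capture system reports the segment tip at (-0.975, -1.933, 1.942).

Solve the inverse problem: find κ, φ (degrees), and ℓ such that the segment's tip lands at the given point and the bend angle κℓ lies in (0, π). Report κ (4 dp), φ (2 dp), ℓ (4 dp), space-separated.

ρ = √(x²+y²) = √(-0.975² + -1.933²) = 2.16497
φ = atan2(y, x) mod 360° = atan2(-1.933, -0.975) = 243.2337°
|p|² = ρ² + z² = 2.16497² + 1.942² = 8.45848
κ = 2ρ / |p|² = 2×2.16497 / 8.45848 = 0.51191
θ = 2·atan2(ρ, z) = 2·atan2(2.16497, 1.942) = 1.67927 rad
ℓ = θ/κ = 1.67927/0.51191 = 3.28043

0.5119 243.23 3.2804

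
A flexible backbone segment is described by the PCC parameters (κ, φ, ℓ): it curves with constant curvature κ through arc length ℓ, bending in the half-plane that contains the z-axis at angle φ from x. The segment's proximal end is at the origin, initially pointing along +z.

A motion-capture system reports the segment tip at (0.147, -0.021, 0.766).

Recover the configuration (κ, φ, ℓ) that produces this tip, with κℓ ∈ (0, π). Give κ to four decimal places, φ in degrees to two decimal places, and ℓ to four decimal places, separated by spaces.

ρ = √(x²+y²) = √(0.147² + -0.021²) = 0.14849
φ = atan2(y, x) mod 360° = atan2(-0.021, 0.147) = 351.8699°
|p|² = ρ² + z² = 0.14849² + 0.766² = 0.60881
κ = 2ρ / |p|² = 2×0.14849 / 0.60881 = 0.48782
θ = 2·atan2(ρ, z) = 2·atan2(0.14849, 0.766) = 0.38296 rad
ℓ = θ/κ = 0.38296/0.48782 = 0.78505

0.4878 351.87 0.7850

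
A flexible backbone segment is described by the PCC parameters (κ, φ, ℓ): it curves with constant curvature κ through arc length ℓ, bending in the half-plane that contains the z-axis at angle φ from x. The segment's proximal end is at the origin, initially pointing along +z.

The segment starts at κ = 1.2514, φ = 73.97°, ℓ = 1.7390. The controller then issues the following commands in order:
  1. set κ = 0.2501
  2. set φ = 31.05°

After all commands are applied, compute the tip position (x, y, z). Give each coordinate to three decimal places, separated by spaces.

0.319 0.192 1.685

initial: κ=1.2514, φ=73.97°, ℓ=1.7390
cmd 1: set κ=0.2501 → (κ,φ,ℓ)=(0.2501,73.97°,1.7390) → tip=(0.1028,0.3578,1.6847)
cmd 2: set φ=31.05° → (κ,φ,ℓ)=(0.2501,31.05°,1.7390) → tip=(0.3189,0.1920,1.6847)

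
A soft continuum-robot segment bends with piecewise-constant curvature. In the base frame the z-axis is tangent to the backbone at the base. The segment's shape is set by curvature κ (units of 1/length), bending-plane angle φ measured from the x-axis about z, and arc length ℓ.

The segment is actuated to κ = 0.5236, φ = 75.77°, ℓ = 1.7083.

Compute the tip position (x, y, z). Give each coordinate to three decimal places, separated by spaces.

θ = κ·ℓ = 0.5236 × 1.7083 = 0.89447 rad
ρ = (1 − cos θ)/κ = (1 − 0.62594)/0.5236 = 0.71441
z = sin θ / κ = 0.77987/0.5236 = 1.48945
x = ρ cos φ = 0.71441 × cos(75.77°) = 0.17561
y = ρ sin φ = 0.71441 × sin(75.77°) = 0.69249

0.176 0.692 1.489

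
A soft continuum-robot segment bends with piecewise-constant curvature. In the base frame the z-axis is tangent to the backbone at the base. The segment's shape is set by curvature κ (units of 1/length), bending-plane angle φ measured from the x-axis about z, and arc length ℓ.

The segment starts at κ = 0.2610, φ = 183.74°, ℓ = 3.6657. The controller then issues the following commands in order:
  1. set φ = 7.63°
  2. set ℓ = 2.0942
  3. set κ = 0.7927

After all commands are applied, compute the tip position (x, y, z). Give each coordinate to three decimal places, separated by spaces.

1.362 0.182 1.256

initial: κ=0.2610, φ=183.74°, ℓ=3.6657
cmd 1: set φ=7.63° → (κ,φ,ℓ)=(0.2610,7.63°,3.6657) → tip=(1.6094,0.2156,3.1315)
cmd 2: set ℓ=2.0942 → (κ,φ,ℓ)=(0.2610,7.63°,2.0942) → tip=(0.5533,0.0741,1.9915)
cmd 3: set κ=0.7927 → (κ,φ,ℓ)=(0.7927,7.63°,2.0942) → tip=(1.3618,0.1824,1.2565)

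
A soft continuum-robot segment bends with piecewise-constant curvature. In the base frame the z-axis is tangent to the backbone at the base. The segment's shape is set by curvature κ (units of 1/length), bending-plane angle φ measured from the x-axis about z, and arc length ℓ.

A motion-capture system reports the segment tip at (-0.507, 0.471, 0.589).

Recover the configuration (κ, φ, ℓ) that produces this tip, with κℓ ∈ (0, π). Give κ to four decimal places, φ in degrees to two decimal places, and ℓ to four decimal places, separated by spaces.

1.6760 137.11 1.0330

ρ = √(x²+y²) = √(-0.507² + 0.471²) = 0.69202
φ = atan2(y, x) mod 360° = atan2(0.471, -0.507) = 137.1081°
|p|² = ρ² + z² = 0.69202² + 0.589² = 0.82581
κ = 2ρ / |p|² = 2×0.69202 / 0.82581 = 1.67597
θ = 2·atan2(ρ, z) = 2·atan2(0.69202, 0.589) = 1.73129 rad
ℓ = θ/κ = 1.73129/1.67597 = 1.03301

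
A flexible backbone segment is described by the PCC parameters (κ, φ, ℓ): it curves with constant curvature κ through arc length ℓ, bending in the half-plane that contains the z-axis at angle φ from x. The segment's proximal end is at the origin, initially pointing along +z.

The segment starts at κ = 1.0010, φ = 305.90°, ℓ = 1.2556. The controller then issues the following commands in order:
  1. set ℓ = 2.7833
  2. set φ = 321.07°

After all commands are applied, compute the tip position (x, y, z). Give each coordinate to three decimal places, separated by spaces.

1.506 -1.216 0.348

initial: κ=1.0010, φ=305.90°, ℓ=1.2556
cmd 1: set ℓ=2.7833 → (κ,φ,ℓ)=(1.0010,305.90°,2.7833) → tip=(1.1349,-1.5679,0.3477)
cmd 2: set φ=321.07° → (κ,φ,ℓ)=(1.0010,321.07°,2.7833) → tip=(1.5057,-1.2162,0.3477)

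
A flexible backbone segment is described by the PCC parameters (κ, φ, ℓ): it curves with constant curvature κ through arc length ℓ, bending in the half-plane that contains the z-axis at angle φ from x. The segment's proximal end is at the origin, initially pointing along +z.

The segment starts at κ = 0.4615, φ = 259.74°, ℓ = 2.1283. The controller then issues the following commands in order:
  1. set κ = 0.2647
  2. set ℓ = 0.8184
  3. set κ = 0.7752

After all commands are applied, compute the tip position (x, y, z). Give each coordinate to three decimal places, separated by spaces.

initial: κ=0.4615, φ=259.74°, ℓ=2.1283
cmd 1: set κ=0.2647 → (κ,φ,ℓ)=(0.2647,259.74°,2.1283) → tip=(-0.1040,-0.5745,2.0175)
cmd 2: set ℓ=0.8184 → (κ,φ,ℓ)=(0.2647,259.74°,0.8184) → tip=(-0.0157,-0.0869,0.8120)
cmd 3: set κ=0.7752 → (κ,φ,ℓ)=(0.7752,259.74°,0.8184) → tip=(-0.0447,-0.2470,0.7646)

-0.045 -0.247 0.765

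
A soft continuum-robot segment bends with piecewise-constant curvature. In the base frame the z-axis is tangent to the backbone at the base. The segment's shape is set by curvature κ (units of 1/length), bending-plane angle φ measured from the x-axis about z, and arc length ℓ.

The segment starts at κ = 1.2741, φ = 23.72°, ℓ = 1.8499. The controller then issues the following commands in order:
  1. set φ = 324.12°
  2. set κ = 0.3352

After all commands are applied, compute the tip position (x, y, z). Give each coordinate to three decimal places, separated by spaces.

initial: κ=1.2741, φ=23.72°, ℓ=1.8499
cmd 1: set φ=324.12° → (κ,φ,ℓ)=(1.2741,324.12°,1.8499) → tip=(1.0860,-0.7855,0.5546)
cmd 2: set κ=0.3352 → (κ,φ,ℓ)=(0.3352,324.12°,1.8499) → tip=(0.4500,-0.3255,1.7336)

0.450 -0.326 1.734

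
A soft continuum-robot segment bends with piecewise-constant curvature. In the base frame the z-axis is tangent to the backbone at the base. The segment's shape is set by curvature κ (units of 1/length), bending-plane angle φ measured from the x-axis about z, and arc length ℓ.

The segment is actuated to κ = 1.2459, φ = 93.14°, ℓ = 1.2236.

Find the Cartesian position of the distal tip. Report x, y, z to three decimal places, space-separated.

θ = κ·ℓ = 1.2459 × 1.2236 = 1.52448 rad
ρ = (1 − cos θ)/κ = (1 − 0.04630)/1.2459 = 0.76547
z = sin θ / κ = 0.99893/1.2459 = 0.80177
x = ρ cos φ = 0.76547 × cos(93.14°) = -0.04193
y = ρ sin φ = 0.76547 × sin(93.14°) = 0.76432

-0.042 0.764 0.802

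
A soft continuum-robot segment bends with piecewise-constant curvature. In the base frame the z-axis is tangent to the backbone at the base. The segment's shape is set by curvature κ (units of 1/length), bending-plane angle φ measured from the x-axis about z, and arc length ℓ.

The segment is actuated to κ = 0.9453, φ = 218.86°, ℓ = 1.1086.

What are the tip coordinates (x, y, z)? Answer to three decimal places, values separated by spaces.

θ = κ·ℓ = 0.9453 × 1.1086 = 1.04796 rad
ρ = (1 − cos θ)/κ = (1 − 0.49934)/0.9453 = 0.52963
z = sin θ / κ = 0.86641/0.9453 = 0.91654
x = ρ cos φ = 0.52963 × cos(218.86°) = -0.41241
y = ρ sin φ = 0.52963 × sin(218.86°) = -0.33230

-0.412 -0.332 0.917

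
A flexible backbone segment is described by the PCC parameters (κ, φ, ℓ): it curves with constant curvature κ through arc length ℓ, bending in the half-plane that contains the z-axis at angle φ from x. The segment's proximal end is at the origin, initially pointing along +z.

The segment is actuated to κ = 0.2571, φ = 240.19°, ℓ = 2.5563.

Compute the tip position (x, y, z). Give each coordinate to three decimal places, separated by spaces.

θ = κ·ℓ = 0.2571 × 2.5563 = 0.65722 rad
ρ = (1 − cos θ)/κ = (1 − 0.79169)/0.2571 = 0.81023
z = sin θ / κ = 0.61092/0.2571 = 2.37620
x = ρ cos φ = 0.81023 × cos(240.19°) = -0.40278
y = ρ sin φ = 0.81023 × sin(240.19°) = -0.70302

-0.403 -0.703 2.376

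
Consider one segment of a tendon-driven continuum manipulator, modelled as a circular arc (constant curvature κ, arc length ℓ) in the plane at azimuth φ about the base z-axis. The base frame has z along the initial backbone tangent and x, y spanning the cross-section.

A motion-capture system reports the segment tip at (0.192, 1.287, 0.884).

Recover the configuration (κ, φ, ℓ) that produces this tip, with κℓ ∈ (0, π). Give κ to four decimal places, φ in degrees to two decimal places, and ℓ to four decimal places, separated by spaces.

1.0516 81.51 1.8525

ρ = √(x²+y²) = √(0.192² + 1.287²) = 1.30124
φ = atan2(y, x) mod 360° = atan2(1.287, 0.192) = 81.5150°
|p|² = ρ² + z² = 1.30124² + 0.884² = 2.47469
κ = 2ρ / |p|² = 2×1.30124 / 2.47469 = 1.05164
θ = 2·atan2(ρ, z) = 2·atan2(1.30124, 0.884) = 1.94813 rad
ℓ = θ/κ = 1.94813/1.05164 = 1.85246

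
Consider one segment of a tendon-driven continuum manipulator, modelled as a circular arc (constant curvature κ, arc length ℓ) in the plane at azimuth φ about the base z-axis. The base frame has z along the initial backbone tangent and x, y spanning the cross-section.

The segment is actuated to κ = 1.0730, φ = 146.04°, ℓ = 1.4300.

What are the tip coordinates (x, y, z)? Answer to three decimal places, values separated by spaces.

θ = κ·ℓ = 1.0730 × 1.4300 = 1.53439 rad
ρ = (1 − cos θ)/κ = (1 − 0.03640)/1.0730 = 0.89804
z = sin θ / κ = 0.99934/1.0730 = 0.93135
x = ρ cos φ = 0.89804 × cos(146.04°) = -0.74486
y = ρ sin φ = 0.89804 × sin(146.04°) = 0.50166

-0.745 0.502 0.931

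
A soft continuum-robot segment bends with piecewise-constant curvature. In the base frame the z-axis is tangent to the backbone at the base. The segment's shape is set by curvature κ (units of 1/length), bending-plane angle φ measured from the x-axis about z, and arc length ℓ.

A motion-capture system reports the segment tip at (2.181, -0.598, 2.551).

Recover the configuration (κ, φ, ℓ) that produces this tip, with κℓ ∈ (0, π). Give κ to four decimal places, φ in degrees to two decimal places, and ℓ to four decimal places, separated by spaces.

ρ = √(x²+y²) = √(2.181² + -0.598²) = 2.26150
φ = atan2(y, x) mod 360° = atan2(-0.598, 2.181) = 344.6671°
|p|² = ρ² + z² = 2.26150² + 2.551² = 11.62197
κ = 2ρ / |p|² = 2×2.26150 / 11.62197 = 0.38918
θ = 2·atan2(ρ, z) = 2·atan2(2.26150, 2.551) = 1.45063 rad
ℓ = θ/κ = 1.45063/0.38918 = 3.72743

0.3892 344.67 3.7274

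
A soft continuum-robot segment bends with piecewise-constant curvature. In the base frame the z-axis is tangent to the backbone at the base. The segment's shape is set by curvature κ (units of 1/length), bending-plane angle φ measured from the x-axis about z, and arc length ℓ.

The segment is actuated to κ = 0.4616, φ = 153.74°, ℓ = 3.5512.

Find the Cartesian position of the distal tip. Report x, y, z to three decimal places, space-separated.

θ = κ·ℓ = 0.4616 × 3.5512 = 1.63923 rad
ρ = (1 − cos θ)/κ = (1 − -0.06838)/0.4616 = 2.31452
z = sin θ / κ = 0.99766/0.4616 = 2.16131
x = ρ cos φ = 2.31452 × cos(153.74°) = -2.07565
y = ρ sin φ = 2.31452 × sin(153.74°) = 1.02405

-2.076 1.024 2.161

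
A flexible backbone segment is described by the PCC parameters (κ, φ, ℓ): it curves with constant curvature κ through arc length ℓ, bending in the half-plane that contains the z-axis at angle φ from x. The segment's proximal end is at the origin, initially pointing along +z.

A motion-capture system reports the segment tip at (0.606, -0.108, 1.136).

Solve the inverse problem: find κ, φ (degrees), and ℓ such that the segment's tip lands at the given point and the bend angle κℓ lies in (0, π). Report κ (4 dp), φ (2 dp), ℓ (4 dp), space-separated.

0.7375 349.89 1.3467

ρ = √(x²+y²) = √(0.606² + -0.108²) = 0.61555
φ = atan2(y, x) mod 360° = atan2(-0.108, 0.606) = 349.8950°
|p|² = ρ² + z² = 0.61555² + 1.136² = 1.66940
κ = 2ρ / |p|² = 2×0.61555 / 1.66940 = 0.73745
θ = 2·atan2(ρ, z) = 2·atan2(0.61555, 1.136) = 0.99314 rad
ℓ = θ/κ = 0.99314/0.73745 = 1.34672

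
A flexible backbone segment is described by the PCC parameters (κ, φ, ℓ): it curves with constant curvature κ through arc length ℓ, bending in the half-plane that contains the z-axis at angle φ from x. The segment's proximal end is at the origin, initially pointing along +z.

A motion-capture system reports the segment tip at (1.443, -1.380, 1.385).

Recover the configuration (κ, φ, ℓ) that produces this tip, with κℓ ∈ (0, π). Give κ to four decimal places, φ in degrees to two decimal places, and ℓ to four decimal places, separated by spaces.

0.6763 316.28 2.8519

ρ = √(x²+y²) = √(1.443² + -1.380²) = 1.99666
φ = atan2(y, x) mod 360° = atan2(-1.380, 1.443) = 316.2784°
|p|² = ρ² + z² = 1.99666² + 1.385² = 5.90487
κ = 2ρ / |p|² = 2×1.99666 / 5.90487 = 0.67628
θ = 2·atan2(ρ, z) = 2·atan2(1.99666, 1.385) = 1.92868 rad
ℓ = θ/κ = 1.92868/0.67628 = 2.85191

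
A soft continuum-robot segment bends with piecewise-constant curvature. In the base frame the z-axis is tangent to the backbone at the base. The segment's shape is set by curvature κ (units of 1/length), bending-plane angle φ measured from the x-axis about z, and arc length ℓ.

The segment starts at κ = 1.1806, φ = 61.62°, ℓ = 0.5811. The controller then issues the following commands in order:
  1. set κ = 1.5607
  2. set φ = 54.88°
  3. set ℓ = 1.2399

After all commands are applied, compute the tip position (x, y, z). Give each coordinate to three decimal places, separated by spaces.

0.500 0.711 0.599

initial: κ=1.1806, φ=61.62°, ℓ=0.5811
cmd 1: set κ=1.5607 → (κ,φ,ℓ)=(1.5607,61.62°,0.5811) → tip=(0.1169,0.2164,0.5047)
cmd 2: set φ=54.88° → (κ,φ,ℓ)=(1.5607,54.88°,0.5811) → tip=(0.1415,0.2012,0.5047)
cmd 3: set ℓ=1.2399 → (κ,φ,ℓ)=(1.5607,54.88°,1.2399) → tip=(0.5000,0.7108,0.5987)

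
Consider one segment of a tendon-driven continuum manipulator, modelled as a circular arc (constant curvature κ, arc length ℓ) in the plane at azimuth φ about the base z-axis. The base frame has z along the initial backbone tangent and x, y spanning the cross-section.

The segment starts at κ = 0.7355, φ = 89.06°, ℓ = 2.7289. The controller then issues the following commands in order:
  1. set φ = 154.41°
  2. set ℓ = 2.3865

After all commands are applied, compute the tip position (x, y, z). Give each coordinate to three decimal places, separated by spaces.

initial: κ=0.7355, φ=89.06°, ℓ=2.7289
cmd 1: set φ=154.41° → (κ,φ,ℓ)=(0.7355,154.41°,2.7289) → tip=(-1.7445,0.8354,1.2322)
cmd 2: set ℓ=2.3865 → (κ,φ,ℓ)=(0.7355,154.41°,2.3865) → tip=(-1.4512,0.6950,1.3366)

-1.451 0.695 1.337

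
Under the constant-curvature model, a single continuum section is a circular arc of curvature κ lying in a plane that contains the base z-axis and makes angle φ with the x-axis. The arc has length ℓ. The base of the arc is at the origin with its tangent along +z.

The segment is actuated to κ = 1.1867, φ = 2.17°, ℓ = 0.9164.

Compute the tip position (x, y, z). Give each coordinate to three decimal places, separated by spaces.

θ = κ·ℓ = 1.1867 × 0.9164 = 1.08749 rad
ρ = (1 − cos θ)/κ = (1 − 0.46471)/1.1867 = 0.45108
z = sin θ / κ = 0.88546/1.1867 = 0.74616
x = ρ cos φ = 0.45108 × cos(2.17°) = 0.45075
y = ρ sin φ = 0.45108 × sin(2.17°) = 0.01708

0.451 0.017 0.746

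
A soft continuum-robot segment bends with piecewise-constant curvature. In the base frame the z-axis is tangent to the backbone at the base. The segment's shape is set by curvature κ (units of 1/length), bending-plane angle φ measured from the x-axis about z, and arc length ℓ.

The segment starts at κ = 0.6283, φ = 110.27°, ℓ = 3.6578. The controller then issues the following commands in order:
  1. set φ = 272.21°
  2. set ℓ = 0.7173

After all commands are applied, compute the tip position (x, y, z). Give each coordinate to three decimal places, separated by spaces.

initial: κ=0.6283, φ=110.27°, ℓ=3.6578
cmd 1: set φ=272.21° → (κ,φ,ℓ)=(0.6283,272.21°,3.6578) → tip=(0.1022,-2.6479,1.1888)
cmd 2: set ℓ=0.7173 → (κ,φ,ℓ)=(0.6283,272.21°,0.7173) → tip=(0.0061,-0.1588,0.6933)

0.006 -0.159 0.693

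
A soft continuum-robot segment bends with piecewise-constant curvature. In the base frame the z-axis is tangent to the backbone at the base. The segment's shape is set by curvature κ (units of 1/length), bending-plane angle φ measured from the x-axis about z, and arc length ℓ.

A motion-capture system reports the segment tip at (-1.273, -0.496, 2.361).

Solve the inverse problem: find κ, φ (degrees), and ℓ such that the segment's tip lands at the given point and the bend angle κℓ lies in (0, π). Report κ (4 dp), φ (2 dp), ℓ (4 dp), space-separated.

0.3672 201.29 2.8570

ρ = √(x²+y²) = √(-1.273² + -0.496²) = 1.36622
φ = atan2(y, x) mod 360° = atan2(-0.496, -1.273) = 201.2874°
|p|² = ρ² + z² = 1.36622² + 2.361² = 7.44087
κ = 2ρ / |p|² = 2×1.36622 / 7.44087 = 0.36722
θ = 2·atan2(ρ, z) = 2·atan2(1.36622, 2.361) = 1.04916 rad
ℓ = θ/κ = 1.04916/0.36722 = 2.85704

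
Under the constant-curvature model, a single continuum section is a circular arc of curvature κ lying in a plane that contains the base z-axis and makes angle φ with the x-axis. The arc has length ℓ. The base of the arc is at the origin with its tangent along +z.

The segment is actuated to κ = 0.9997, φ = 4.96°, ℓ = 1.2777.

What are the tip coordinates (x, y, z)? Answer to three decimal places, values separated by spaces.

θ = κ·ℓ = 0.9997 × 1.2777 = 1.27732 rad
ρ = (1 − cos θ)/κ = (1 − 0.28928)/0.9997 = 0.71093
z = sin θ / κ = 0.95724/0.9997 = 0.95753
x = ρ cos φ = 0.71093 × cos(4.96°) = 0.70827
y = ρ sin φ = 0.71093 × sin(4.96°) = 0.06147

0.708 0.061 0.958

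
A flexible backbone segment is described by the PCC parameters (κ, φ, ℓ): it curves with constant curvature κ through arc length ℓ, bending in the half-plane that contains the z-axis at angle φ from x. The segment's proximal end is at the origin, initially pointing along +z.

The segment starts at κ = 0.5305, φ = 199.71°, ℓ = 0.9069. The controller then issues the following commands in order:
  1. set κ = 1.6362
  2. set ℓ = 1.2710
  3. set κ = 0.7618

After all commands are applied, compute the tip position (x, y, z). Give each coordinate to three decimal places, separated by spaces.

-0.535 -0.192 1.082

initial: κ=0.5305, φ=199.71°, ℓ=0.9069
cmd 1: set κ=1.6362 → (κ,φ,ℓ)=(1.6362,199.71°,0.9069) → tip=(-0.5254,-0.1882,0.6089)
cmd 2: set ℓ=1.2710 → (κ,φ,ℓ)=(1.6362,199.71°,1.2710) → tip=(-0.8556,-0.3065,0.5338)
cmd 3: set κ=0.7618 → (κ,φ,ℓ)=(0.7618,199.71°,1.2710) → tip=(-0.5354,-0.1918,1.0815)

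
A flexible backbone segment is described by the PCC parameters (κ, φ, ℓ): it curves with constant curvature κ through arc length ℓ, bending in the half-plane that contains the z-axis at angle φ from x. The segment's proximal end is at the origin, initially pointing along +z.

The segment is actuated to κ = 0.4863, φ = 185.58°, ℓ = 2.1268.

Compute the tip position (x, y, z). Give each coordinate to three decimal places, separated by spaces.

-1.000 -0.098 1.767

θ = κ·ℓ = 0.4863 × 2.1268 = 1.03426 rad
ρ = (1 − cos θ)/κ = (1 − 0.51116)/0.4863 = 1.00522
z = sin θ / κ = 0.85949/0.4863 = 1.76740
x = ρ cos φ = 1.00522 × cos(185.58°) = -1.00046
y = ρ sin φ = 1.00522 × sin(185.58°) = -0.09774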